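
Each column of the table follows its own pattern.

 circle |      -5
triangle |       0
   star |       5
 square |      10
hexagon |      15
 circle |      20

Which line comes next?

Shape: repeats circle → triangle → star → square → hexagon; circle, triangle, star, square, hexagon, circle → triangle.
For the second component, +5 each step: -5, 0, 5, 10, 15, 20 → 25.
Combining the parts gives triangle  25.

triangle  25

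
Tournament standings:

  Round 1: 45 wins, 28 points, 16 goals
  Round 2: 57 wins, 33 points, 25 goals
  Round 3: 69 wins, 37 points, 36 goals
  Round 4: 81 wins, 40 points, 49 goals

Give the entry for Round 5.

93 wins, 42 points, 64 goals

For the wins, +12 each step: 45, 57, 69, 81 → 93.
Points — differences are 5, 4, 3, … (decreasing by 1 each time): 28, 33, 37, 40 → 42.
Goals: perfect squares: 4², 5², 6², …, so 16, 25, 36, 49 → 64.
So the next line is 93 wins, 42 points, 64 goals.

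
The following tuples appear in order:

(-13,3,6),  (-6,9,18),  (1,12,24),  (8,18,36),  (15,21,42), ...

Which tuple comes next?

(22,27,54)

First slot: +7 each step, so -13, -6, 1, 8, 15 → 22.
Second slot: alternating steps +6, +3, +6, +3, …; 3, 9, 12, 18, 21 → 27.
Third slot: always 2 × the second slot; 6, 18, 24, 36, 42 → 54.
Putting it together: (22,27,54).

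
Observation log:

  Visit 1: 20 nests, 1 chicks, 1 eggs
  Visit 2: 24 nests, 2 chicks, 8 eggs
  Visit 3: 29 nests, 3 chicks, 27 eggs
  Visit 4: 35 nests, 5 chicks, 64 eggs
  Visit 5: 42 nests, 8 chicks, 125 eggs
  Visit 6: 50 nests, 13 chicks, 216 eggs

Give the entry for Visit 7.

Nests — differences are 4, 5, 6, … (increasing by 1 each time): 20, 24, 29, 35, 42, 50 → 59.
Chicks — each term is the sum of the two before it: 1, 2, 3, 5, 8, 13 → 21.
Eggs: 1, 8, 27, 64, 125, 216 → 343 (perfect cubes: 1³, 2³, 3³, …).
So the next record is 59 nests, 21 chicks, 343 eggs.

59 nests, 21 chicks, 343 eggs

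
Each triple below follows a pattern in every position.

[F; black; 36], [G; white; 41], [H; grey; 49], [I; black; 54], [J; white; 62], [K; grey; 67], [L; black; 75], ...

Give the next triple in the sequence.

Letter: letters move forward 1 place in the alphabet, so F, G, H, I, J, K, L → M.
Shade goes black, white, grey, black, white, grey, black → white (repeats black → white → grey).
Third value — alternating steps +5, +8, +5, +8, …: 36, 41, 49, 54, 62, 67, 75 → 80.
Combining the parts gives [M; white; 80].

[M; white; 80]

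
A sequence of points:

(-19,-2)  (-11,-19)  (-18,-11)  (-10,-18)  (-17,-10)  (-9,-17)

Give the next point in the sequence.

For the first value, alternating steps +8, −7, +8, −7, …: -19, -11, -18, -10, -17, -9 → -16.
Second value goes -2, -19, -11, -18, -10, -17 → -9 (always the previous value of the first value).
So the next point is (-16,-9).

(-16,-9)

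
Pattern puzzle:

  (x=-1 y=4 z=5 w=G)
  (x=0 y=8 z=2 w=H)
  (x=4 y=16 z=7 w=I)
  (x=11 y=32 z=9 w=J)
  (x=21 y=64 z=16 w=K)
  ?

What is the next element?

(x=34 y=128 z=25 w=L)

X: -1, 0, 4, 11, 21 → 34 (differences are 1, 4, 7, … (increasing by 3 each time)).
Y: 4, 8, 16, 32, 64 → 128 (×2 each step).
Z — each term is the sum of the two before it: 5, 2, 7, 9, 16 → 25.
W: letters move forward 1 place in the alphabet, so G, H, I, J, K → L.
So the next element is (x=34 y=128 z=25 w=L).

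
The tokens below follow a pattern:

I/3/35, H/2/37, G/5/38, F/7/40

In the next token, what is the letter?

E

Letter — letters move back 1 place in the alphabet: I, H, G, F → E.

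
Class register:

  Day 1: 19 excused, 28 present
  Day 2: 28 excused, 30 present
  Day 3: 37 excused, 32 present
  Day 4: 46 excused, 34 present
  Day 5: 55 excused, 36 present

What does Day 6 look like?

64 excused, 38 present

Excused: +9 each step; 19, 28, 37, 46, 55 → 64.
Present — +2 each step: 28, 30, 32, 34, 36 → 38.
Combining the parts gives 64 excused, 38 present.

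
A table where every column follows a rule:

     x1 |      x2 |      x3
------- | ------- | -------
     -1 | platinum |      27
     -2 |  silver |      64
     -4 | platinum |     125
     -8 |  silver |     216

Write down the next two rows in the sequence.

-16  platinum  343; -32  silver  512

For the column x1, ×2 each step: -1, -2, -4, -8 → -16 → -32.
Column x2: alternates platinum ↔ silver, so platinum, silver, platinum, silver → platinum → silver.
Column x3 — perfect cubes: 3³, 4³, 5³, …: 27, 64, 125, 216 → 343 → 512.
Putting the parts together: -16  platinum  343 and then -32  silver  512.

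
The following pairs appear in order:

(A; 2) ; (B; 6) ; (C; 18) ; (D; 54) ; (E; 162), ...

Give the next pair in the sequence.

Letter: letters move forward 1 place in the alphabet, so A, B, C, D, E → F.
For the second slot, ×3 each step: 2, 6, 18, 54, 162 → 486.
Putting it together: (F; 486).

(F; 486)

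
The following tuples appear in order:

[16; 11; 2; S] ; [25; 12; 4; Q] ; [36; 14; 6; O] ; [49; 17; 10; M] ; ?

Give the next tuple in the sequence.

First part: perfect squares: 4², 5², 6², …, so 16, 25, 36, 49 → 64.
Second part goes 11, 12, 14, 17 → 21 (differences are 1, 2, 3, … (increasing by 1 each time)).
For the third part, each term is the sum of the two before it: 2, 4, 6, 10 → 16.
Letter — letters move back 2 places in the alphabet: S, Q, O, M → K.
So the next tuple is [64; 21; 16; K].

[64; 21; 16; K]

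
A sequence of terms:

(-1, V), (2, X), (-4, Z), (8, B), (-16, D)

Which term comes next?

(32, F)

First part: ×(-2) each step; -1, 2, -4, 8, -16 → 32.
For the letter, letters move forward 2 places in the alphabet, wrapping Z→A: V, X, Z, B, D → F.
So the next term is (32, F).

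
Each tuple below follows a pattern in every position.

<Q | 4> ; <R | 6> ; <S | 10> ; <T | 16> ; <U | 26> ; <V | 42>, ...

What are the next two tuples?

<W | 68>, <X | 110>

Letter goes Q, R, S, T, U, V → W → X (letters move forward 1 place in the alphabet).
Second slot: each term is the sum of the two before it, so 4, 6, 10, 16, 26, 42 → 68 → 110.
Putting the parts together: <W | 68> and then <X | 110>.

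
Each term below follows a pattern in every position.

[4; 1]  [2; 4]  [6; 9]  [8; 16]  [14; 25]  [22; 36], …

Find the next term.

First part: 4, 2, 6, 8, 14, 22 → 36 (each term is the sum of the two before it).
For the second part, perfect squares: 1², 2², 3², …: 1, 4, 9, 16, 25, 36 → 49.
Combining the parts gives [36; 49].

[36; 49]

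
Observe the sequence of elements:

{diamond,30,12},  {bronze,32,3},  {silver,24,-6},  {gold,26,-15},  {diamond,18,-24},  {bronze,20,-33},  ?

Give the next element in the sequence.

{silver,12,-42}

For the rank, repeats diamond → bronze → silver → gold: diamond, bronze, silver, gold, diamond, bronze → silver.
Second component goes 30, 32, 24, 26, 18, 20 → 12 (alternating steps +2, −8, +2, −8, …).
Third component: 12, 3, -6, -15, -24, -33 → -42 (−9 each step).
So the next element is {silver,12,-42}.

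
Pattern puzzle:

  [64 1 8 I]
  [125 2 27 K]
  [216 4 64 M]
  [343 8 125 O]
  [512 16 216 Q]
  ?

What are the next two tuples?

[729 32 343 S], [1000 64 512 U]

First entry: perfect cubes: 4³, 5³, 6³, …, so 64, 125, 216, 343, 512 → 729 → 1000.
Second entry: ×2 each step; 1, 2, 4, 8, 16 → 32 → 64.
Third entry: perfect cubes: 2³, 3³, 4³, …; 8, 27, 64, 125, 216 → 343 → 512.
Letter: letters move forward 2 places in the alphabet; I, K, M, O, Q → S → U.
So the next two tuples are [729 32 343 S] and [1000 64 512 U].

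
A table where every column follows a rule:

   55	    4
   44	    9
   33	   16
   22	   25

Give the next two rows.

First component goes 55, 44, 33, 22 → 11 → 0 (−11 each step).
Second component — perfect squares: 2², 3², 4², …: 4, 9, 16, 25 → 36 → 49.
So the next two rows are 11  36 and 0  49.

11  36; 0  49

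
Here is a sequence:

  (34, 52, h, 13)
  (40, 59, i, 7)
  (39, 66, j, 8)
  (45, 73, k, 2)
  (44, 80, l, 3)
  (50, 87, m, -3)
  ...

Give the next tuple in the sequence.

(49, 94, n, -2)

First entry — alternating steps +6, −1, +6, −1, …: 34, 40, 39, 45, 44, 50 → 49.
Second entry: 52, 59, 66, 73, 80, 87 → 94 (+7 each step).
Letter goes h, i, j, k, l, m → n (letters move forward 1 place in the alphabet).
Fourth entry: 13, 7, 8, 2, 3, -3 → -2 (together with the first entry always sums to 47).
Putting it together: (49, 94, n, -2).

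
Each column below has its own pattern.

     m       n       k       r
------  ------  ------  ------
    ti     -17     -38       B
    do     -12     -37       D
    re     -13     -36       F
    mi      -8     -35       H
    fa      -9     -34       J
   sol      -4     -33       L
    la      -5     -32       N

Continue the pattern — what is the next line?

Column m: runs through the solfège scale do→ti, so ti, do, re, mi, fa, sol, la → ti.
Column n goes -17, -12, -13, -8, -9, -4, -5 → 0 (alternating steps +5, −1, +5, −1, …).
For the column k, +1 each step: -38, -37, -36, -35, -34, -33, -32 → -31.
Column r: B, D, F, H, J, L, N → P (letters move forward 2 places in the alphabet).
So the next line is ti  0  -31  P.

ti  0  -31  P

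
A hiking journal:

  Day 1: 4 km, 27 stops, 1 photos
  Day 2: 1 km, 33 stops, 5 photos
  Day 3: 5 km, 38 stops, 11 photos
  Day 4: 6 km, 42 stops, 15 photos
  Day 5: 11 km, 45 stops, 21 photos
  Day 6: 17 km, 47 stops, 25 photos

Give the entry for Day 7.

Km — each term is the sum of the two before it: 4, 1, 5, 6, 11, 17 → 28.
Stops — differences are 6, 5, 4, … (decreasing by 1 each time): 27, 33, 38, 42, 45, 47 → 48.
For the photos, alternating steps +4, +6, +4, +6, …: 1, 5, 11, 15, 21, 25 → 31.
Combining the parts gives 28 km, 48 stops, 31 photos.

28 km, 48 stops, 31 photos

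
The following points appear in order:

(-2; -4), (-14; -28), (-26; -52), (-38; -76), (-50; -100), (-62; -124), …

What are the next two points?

(-74; -148), (-86; -172)

First part: −12 each step; -2, -14, -26, -38, -50, -62 → -74 → -86.
Second part — always 2 × the first part: -4, -28, -52, -76, -100, -124 → -148 → -172.
Putting the parts together: (-74; -148) and then (-86; -172).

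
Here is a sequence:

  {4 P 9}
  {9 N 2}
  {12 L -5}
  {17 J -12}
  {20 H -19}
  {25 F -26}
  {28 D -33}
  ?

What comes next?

{33 B -40}

First component: alternating steps +5, +3, +5, +3, …, so 4, 9, 12, 17, 20, 25, 28 → 33.
Letter: letters move back 2 places in the alphabet, so P, N, L, J, H, F, D → B.
Third component: −7 each step; 9, 2, -5, -12, -19, -26, -33 → -40.
So the next term is {33 B -40}.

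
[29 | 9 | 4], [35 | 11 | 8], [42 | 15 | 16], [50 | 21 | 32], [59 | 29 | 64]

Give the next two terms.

[69 | 39 | 128], [80 | 51 | 256]

For the first part, differences are 6, 7, 8, … (increasing by 1 each time): 29, 35, 42, 50, 59 → 69 → 80.
Second part: 9, 11, 15, 21, 29 → 39 → 51 (differences are 2, 4, 6, … (increasing by 2 each time)).
Third part: 4, 8, 16, 32, 64 → 128 → 256 (×2 each step).
So the next two terms are [69 | 39 | 128] and [80 | 51 | 256].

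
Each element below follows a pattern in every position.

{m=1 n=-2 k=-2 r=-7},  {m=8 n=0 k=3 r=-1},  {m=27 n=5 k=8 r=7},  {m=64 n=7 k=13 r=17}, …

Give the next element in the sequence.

For the m, perfect cubes: 1³, 2³, 3³, …: 1, 8, 27, 64 → 125.
N — alternating steps +2, +5, +2, +5, …: -2, 0, 5, 7 → 12.
K: +5 each step, so -2, 3, 8, 13 → 18.
For the r, differences are 6, 8, 10, … (increasing by 2 each time): -7, -1, 7, 17 → 29.
So the next element is {m=125 n=12 k=18 r=29}.

{m=125 n=12 k=18 r=29}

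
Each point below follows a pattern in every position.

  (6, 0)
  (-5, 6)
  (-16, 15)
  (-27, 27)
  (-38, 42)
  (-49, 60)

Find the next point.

(-60, 81)

First coordinate goes 6, -5, -16, -27, -38, -49 → -60 (−11 each step).
Second coordinate — differences are 6, 9, 12, … (increasing by 3 each time): 0, 6, 15, 27, 42, 60 → 81.
So the next point is (-60, 81).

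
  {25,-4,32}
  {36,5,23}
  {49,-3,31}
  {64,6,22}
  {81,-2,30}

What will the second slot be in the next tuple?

7

Second slot: alternating steps +9, −8, +9, −8, …; -4, 5, -3, 6, -2 → 7.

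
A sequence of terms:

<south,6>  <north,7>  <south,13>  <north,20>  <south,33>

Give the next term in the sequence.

Direction: alternates south ↔ north, so south, north, south, north, south → north.
Second entry: each term is the sum of the two before it; 6, 7, 13, 20, 33 → 53.
Combining the parts gives <north,53>.

<north,53>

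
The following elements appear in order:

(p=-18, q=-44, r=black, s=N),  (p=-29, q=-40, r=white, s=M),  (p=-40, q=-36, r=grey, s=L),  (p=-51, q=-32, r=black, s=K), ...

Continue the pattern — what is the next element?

(p=-62, q=-28, r=white, s=J)

P: −11 each step; -18, -29, -40, -51 → -62.
Q: +4 each step; -44, -40, -36, -32 → -28.
For the r, repeats black → white → grey: black, white, grey, black → white.
S goes N, M, L, K → J (letters move back 1 place in the alphabet).
So the next element is (p=-62, q=-28, r=white, s=J).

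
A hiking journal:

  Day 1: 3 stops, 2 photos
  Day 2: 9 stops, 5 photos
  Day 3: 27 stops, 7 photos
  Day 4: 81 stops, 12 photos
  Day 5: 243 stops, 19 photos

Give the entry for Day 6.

Stops: ×3 each step, so 3, 9, 27, 81, 243 → 729.
Photos — each term is the sum of the two before it: 2, 5, 7, 12, 19 → 31.
Putting it together: 729 stops, 31 photos.

729 stops, 31 photos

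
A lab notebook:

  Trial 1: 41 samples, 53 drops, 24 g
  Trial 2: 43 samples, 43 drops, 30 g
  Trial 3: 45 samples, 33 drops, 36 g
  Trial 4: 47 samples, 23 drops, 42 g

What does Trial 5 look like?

49 samples, 13 drops, 48 g

Samples: +2 each step; 41, 43, 45, 47 → 49.
Drops: −10 each step; 53, 43, 33, 23 → 13.
G goes 24, 30, 36, 42 → 48 (+6 each step).
Putting it together: 49 samples, 13 drops, 48 g.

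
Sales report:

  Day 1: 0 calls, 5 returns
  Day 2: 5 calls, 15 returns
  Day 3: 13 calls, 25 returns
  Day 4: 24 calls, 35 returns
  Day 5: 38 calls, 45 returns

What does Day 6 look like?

55 calls, 55 returns

For the calls, differences are 5, 8, 11, … (increasing by 3 each time): 0, 5, 13, 24, 38 → 55.
Returns: +10 each step; 5, 15, 25, 35, 45 → 55.
Putting it together: 55 calls, 55 returns.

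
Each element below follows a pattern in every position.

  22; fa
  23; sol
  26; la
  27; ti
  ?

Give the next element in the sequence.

For the first value, alternating steps +1, +3, +1, +3, …: 22, 23, 26, 27 → 30.
Note — runs through the solfège scale do→ti: fa, sol, la, ti → do.
Combining the parts gives 30; do.

30; do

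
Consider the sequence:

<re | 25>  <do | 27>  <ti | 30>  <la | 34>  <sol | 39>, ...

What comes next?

Note: re, do, ti, la, sol → fa (runs backward through the solfège scale do→ti).
Second coordinate: 25, 27, 30, 34, 39 → 45 (differences are 2, 3, 4, … (increasing by 1 each time)).
Combining the parts gives <fa | 45>.

<fa | 45>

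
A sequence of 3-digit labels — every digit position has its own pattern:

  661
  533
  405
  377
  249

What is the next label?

First digit: −1 each step, mod 10; 6, 5, 4, 3, 2 → 1.
For the second digit, −3 each step, mod 10: 6, 3, 0, 7, 4 → 1.
Third digit: +2 each step, mod 10, so 1, 3, 5, 7, 9 → 1.
Putting it together: 111.

111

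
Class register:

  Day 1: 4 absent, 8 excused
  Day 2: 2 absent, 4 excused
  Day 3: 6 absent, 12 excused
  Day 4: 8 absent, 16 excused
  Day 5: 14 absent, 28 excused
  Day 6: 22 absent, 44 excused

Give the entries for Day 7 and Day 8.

36 absent, 72 excused; 58 absent, 116 excused

Absent: each term is the sum of the two before it, so 4, 2, 6, 8, 14, 22 → 36 → 58.
For the excused, always 2 × the absent: 8, 4, 12, 16, 28, 44 → 72 → 116.
So the next two lines are 36 absent, 72 excused and 58 absent, 116 excused.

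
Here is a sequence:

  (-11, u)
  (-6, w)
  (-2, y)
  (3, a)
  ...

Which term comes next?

(7, c)

For the first value, alternating steps +5, +4, +5, +4, …: -11, -6, -2, 3 → 7.
Letter: letters move forward 2 places in the alphabet, wrapping Z→A; u, w, y, a → c.
Putting it together: (7, c).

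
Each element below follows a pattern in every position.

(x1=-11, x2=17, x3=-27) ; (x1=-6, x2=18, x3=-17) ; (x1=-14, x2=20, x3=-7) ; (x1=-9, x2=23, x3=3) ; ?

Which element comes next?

(x1=-17, x2=27, x3=13)

X1 goes -11, -6, -14, -9 → -17 (alternating steps +5, −8, +5, −8, …).
X2: 17, 18, 20, 23 → 27 (differences are 1, 2, 3, … (increasing by 1 each time)).
X3: +10 each step; -27, -17, -7, 3 → 13.
So the next element is (x1=-17, x2=27, x3=13).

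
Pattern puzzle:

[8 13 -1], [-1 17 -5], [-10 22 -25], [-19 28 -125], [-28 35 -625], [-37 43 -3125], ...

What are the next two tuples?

For the first slot, −9 each step: 8, -1, -10, -19, -28, -37 → -46 → -55.
For the second slot, differences are 4, 5, 6, … (increasing by 1 each time): 13, 17, 22, 28, 35, 43 → 52 → 62.
Third slot: ×5 each step; -1, -5, -25, -125, -625, -3125 → -15625 → -78125.
So the next two tuples are [-46 52 -15625] and [-55 62 -78125].

[-46 52 -15625], [-55 62 -78125]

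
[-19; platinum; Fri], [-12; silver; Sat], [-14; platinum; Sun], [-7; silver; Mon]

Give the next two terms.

[-9; platinum; Tue], [-2; silver; Wed]

For the first part, alternating steps +7, −2, +7, −2, …: -19, -12, -14, -7 → -9 → -2.
Metal: alternates platinum ↔ silver; platinum, silver, platinum, silver → platinum → silver.
Day — runs through the weekdays Mon→Sun: Fri, Sat, Sun, Mon → Tue → Wed.
Putting the parts together: [-9; platinum; Tue] and then [-2; silver; Wed].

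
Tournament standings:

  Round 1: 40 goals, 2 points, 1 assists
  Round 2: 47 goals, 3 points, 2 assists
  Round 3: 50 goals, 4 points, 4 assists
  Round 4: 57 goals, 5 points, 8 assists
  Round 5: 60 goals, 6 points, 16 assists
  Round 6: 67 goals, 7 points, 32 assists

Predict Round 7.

Goals — alternating steps +7, +3, +7, +3, …: 40, 47, 50, 57, 60, 67 → 70.
Points: 2, 3, 4, 5, 6, 7 → 8 (+1 each step).
Assists goes 1, 2, 4, 8, 16, 32 → 64 (×2 each step).
So the next record is 70 goals, 8 points, 64 assists.

70 goals, 8 points, 64 assists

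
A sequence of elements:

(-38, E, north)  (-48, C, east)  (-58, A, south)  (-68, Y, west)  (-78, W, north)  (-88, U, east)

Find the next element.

(-98, S, south)

First entry: −10 each step, so -38, -48, -58, -68, -78, -88 → -98.
Letter goes E, C, A, Y, W, U → S (letters move back 2 places in the alphabet, wrapping A→Z).
Direction: repeats north → east → south → west; north, east, south, west, north, east → south.
Putting it together: (-98, S, south).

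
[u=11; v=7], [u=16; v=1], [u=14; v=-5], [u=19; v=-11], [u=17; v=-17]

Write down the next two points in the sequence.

[u=22; v=-23], [u=20; v=-29]

U goes 11, 16, 14, 19, 17 → 22 → 20 (alternating steps +5, −2, +5, −2, …).
V goes 7, 1, -5, -11, -17 → -23 → -29 (−6 each step).
Putting the parts together: [u=22; v=-23] and then [u=20; v=-29].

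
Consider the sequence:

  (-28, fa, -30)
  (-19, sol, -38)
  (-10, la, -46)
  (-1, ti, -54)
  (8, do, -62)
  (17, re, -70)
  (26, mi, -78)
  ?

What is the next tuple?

First value: +9 each step; -28, -19, -10, -1, 8, 17, 26 → 35.
Note: runs through the solfège scale do→ti; fa, sol, la, ti, do, re, mi → fa.
Third value: −8 each step, so -30, -38, -46, -54, -62, -70, -78 → -86.
So the next tuple is (35, fa, -86).

(35, fa, -86)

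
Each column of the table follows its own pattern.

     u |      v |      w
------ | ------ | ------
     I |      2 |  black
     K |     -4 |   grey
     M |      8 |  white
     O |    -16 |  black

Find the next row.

Column u: letters move forward 2 places in the alphabet; I, K, M, O → Q.
For the column v, ×(-2) each step: 2, -4, 8, -16 → 32.
Column w: repeats black → grey → white; black, grey, white, black → grey.
Putting it together: Q  32  grey.

Q  32  grey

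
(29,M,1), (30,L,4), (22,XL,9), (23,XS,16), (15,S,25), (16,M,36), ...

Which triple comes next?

(8,L,49)

First component: 29, 30, 22, 23, 15, 16 → 8 (alternating steps +1, −8, +1, −8, …).
For the size, repeats M → L → XL → XS → S: M, L, XL, XS, S, M → L.
Third component — perfect squares: 1², 2², 3², …: 1, 4, 9, 16, 25, 36 → 49.
So the next triple is (8,L,49).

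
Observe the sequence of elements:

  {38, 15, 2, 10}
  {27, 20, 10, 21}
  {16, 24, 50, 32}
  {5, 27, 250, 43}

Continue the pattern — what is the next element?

First part: −11 each step, so 38, 27, 16, 5 → -6.
Second part: 15, 20, 24, 27 → 29 (differences are 5, 4, 3, … (decreasing by 1 each time)).
Third part: ×5 each step; 2, 10, 50, 250 → 1250.
Fourth part: 10, 21, 32, 43 → 54 (together with the first part always sums to 48).
Putting it together: {-6, 29, 1250, 54}.

{-6, 29, 1250, 54}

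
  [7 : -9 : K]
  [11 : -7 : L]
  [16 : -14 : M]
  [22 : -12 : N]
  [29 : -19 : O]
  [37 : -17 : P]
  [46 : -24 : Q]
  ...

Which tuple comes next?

First part: 7, 11, 16, 22, 29, 37, 46 → 56 (differences are 4, 5, 6, … (increasing by 1 each time)).
Second part: alternating steps +2, −7, +2, −7, …; -9, -7, -14, -12, -19, -17, -24 → -22.
For the letter, letters move forward 1 place in the alphabet: K, L, M, N, O, P, Q → R.
Combining the parts gives [56 : -22 : R].

[56 : -22 : R]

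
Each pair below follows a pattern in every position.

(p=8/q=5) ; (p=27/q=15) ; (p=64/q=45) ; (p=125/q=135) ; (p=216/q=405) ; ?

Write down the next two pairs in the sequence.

(p=343/q=1215), (p=512/q=3645)

P goes 8, 27, 64, 125, 216 → 343 → 512 (perfect cubes: 2³, 3³, 4³, …).
Q goes 5, 15, 45, 135, 405 → 1215 → 3645 (×3 each step).
Putting the parts together: (p=343/q=1215) and then (p=512/q=3645).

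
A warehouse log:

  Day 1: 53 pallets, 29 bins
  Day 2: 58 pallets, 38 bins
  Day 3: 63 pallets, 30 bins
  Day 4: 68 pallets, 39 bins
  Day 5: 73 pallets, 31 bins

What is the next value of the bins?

Pallets — +5 each step: 53, 58, 63, 68, 73 → 78.
Bins goes 29, 38, 30, 39, 31 → 40 (alternating steps +9, −8, +9, −8, …).

40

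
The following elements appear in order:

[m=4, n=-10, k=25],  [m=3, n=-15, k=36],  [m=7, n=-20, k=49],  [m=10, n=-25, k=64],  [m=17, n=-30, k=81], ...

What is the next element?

M: each term is the sum of the two before it, so 4, 3, 7, 10, 17 → 27.
N goes -10, -15, -20, -25, -30 → -35 (−5 each step).
K: 25, 36, 49, 64, 81 → 100 (perfect squares: 5², 6², 7², …).
Putting it together: [m=27, n=-35, k=100].

[m=27, n=-35, k=100]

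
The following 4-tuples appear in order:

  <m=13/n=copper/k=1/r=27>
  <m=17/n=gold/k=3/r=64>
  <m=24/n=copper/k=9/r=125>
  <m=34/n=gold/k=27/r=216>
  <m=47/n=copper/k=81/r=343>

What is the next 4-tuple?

M: differences are 4, 7, 10, … (increasing by 3 each time); 13, 17, 24, 34, 47 → 63.
N: alternates copper ↔ gold, so copper, gold, copper, gold, copper → gold.
K: 1, 3, 9, 27, 81 → 243 (×3 each step).
R goes 27, 64, 125, 216, 343 → 512 (perfect cubes: 3³, 4³, 5³, …).
Putting it together: <m=63/n=gold/k=243/r=512>.

<m=63/n=gold/k=243/r=512>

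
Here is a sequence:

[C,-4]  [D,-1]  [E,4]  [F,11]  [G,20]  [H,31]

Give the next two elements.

Letter: C, D, E, F, G, H → I → J (letters move forward 1 place in the alphabet).
Second part: differences are 3, 5, 7, … (increasing by 2 each time); -4, -1, 4, 11, 20, 31 → 44 → 59.
Putting the parts together: [I,44] and then [J,59].

[I,44], [J,59]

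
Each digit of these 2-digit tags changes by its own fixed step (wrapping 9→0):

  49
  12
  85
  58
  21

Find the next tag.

First digit: 4, 1, 8, 5, 2 → 9 (−3 each step, mod 10).
Second digit: 9, 2, 5, 8, 1 → 4 (+3 each step, mod 10).
Combining the parts gives 94.

94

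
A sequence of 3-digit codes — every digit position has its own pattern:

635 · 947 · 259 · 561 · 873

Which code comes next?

For the first digit, +3 each step, mod 10: 6, 9, 2, 5, 8 → 1.
Second digit — +1 each step, mod 10: 3, 4, 5, 6, 7 → 8.
Third digit: +2 each step, mod 10, so 5, 7, 9, 1, 3 → 5.
So the next code is 185.

185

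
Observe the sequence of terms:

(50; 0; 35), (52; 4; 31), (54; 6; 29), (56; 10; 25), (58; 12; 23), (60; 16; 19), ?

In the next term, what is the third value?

Second value — alternating steps +4, +2, +4, +2, …: 0, 4, 6, 10, 12, 16 → 18.
For the third value, together with the second value always sums to 35: 35, 31, 29, 25, 23, 19 → 17.

17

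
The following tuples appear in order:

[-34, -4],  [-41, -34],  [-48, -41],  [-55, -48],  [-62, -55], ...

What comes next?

First coordinate — −7 each step: -34, -41, -48, -55, -62 → -69.
Second coordinate: always the previous value of the first coordinate, so -4, -34, -41, -48, -55 → -62.
Putting it together: [-69, -62].

[-69, -62]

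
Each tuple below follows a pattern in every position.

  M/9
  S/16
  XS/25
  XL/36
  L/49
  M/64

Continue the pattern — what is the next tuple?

S/81

For the size, repeats M → S → XS → XL → L: M, S, XS, XL, L, M → S.
Second part — perfect squares: 3², 4², 5², …: 9, 16, 25, 36, 49, 64 → 81.
So the next tuple is S/81.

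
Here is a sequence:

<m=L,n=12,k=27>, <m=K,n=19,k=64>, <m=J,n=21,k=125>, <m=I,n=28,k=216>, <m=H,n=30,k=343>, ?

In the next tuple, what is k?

M: letters move back 1 place in the alphabet, so L, K, J, I, H → G.
N: alternating steps +7, +2, +7, +2, …; 12, 19, 21, 28, 30 → 37.
For the k, perfect cubes: 3³, 4³, 5³, …: 27, 64, 125, 216, 343 → 512.

512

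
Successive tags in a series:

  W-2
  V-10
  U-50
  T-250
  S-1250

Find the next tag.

R-6250

Letter: W, V, U, T, S → R (letters move back 1 place in the alphabet).
Second component: 2, 10, 50, 250, 1250 → 6250 (×5 each step).
Combining the parts gives R-6250.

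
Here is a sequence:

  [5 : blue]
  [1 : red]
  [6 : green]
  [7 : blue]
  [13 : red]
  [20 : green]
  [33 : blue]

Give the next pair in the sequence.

[53 : red]

First value — each term is the sum of the two before it: 5, 1, 6, 7, 13, 20, 33 → 53.
Colour: repeats blue → red → green, so blue, red, green, blue, red, green, blue → red.
So the next pair is [53 : red].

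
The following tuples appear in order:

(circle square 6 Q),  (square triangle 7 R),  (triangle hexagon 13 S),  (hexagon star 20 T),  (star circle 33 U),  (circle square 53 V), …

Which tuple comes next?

(square triangle 86 W)

First shape: repeats circle → square → triangle → hexagon → star, so circle, square, triangle, hexagon, star, circle → square.
Second shape goes square, triangle, hexagon, star, circle, square → triangle (repeats square → triangle → hexagon → star → circle).
Third component: 6, 7, 13, 20, 33, 53 → 86 (each term is the sum of the two before it).
Letter: letters move forward 1 place in the alphabet, so Q, R, S, T, U, V → W.
Putting it together: (square triangle 86 W).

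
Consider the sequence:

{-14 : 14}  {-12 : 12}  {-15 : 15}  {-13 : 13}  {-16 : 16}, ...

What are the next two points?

First part goes -14, -12, -15, -13, -16 → -14 → -17 (alternating steps +2, −3, +2, −3, …).
Second part: always the negative of the first part, so 14, 12, 15, 13, 16 → 14 → 17.
So the next two points are {-14 : 14} and {-17 : 17}.

{-14 : 14}, {-17 : 17}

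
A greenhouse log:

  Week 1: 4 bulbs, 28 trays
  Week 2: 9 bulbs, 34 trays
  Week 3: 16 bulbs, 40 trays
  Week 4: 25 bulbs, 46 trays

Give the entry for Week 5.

36 bulbs, 52 trays

For the bulbs, perfect squares: 2², 3², 4², …: 4, 9, 16, 25 → 36.
For the trays, +6 each step: 28, 34, 40, 46 → 52.
So the next record is 36 bulbs, 52 trays.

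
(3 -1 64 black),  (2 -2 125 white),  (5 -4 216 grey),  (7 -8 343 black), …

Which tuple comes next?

(12 -16 512 white)

For the first part, each term is the sum of the two before it: 3, 2, 5, 7 → 12.
Second part — ×2 each step: -1, -2, -4, -8 → -16.
Third part: perfect cubes: 4³, 5³, 6³, …; 64, 125, 216, 343 → 512.
Shade goes black, white, grey, black → white (repeats black → white → grey).
Combining the parts gives (12 -16 512 white).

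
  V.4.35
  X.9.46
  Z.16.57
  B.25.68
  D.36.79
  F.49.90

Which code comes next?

H.64.101

Letter: letters move forward 2 places in the alphabet, wrapping Z→A, so V, X, Z, B, D, F → H.
Second component — perfect squares: 2², 3², 4², …: 4, 9, 16, 25, 36, 49 → 64.
For the third component, +11 each step: 35, 46, 57, 68, 79, 90 → 101.
So the next code is H.64.101.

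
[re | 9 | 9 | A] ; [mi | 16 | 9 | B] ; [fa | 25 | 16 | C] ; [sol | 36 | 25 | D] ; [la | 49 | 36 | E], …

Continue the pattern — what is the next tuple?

Note — runs through the solfège scale do→ti: re, mi, fa, sol, la → ti.
Second entry — perfect squares: 3², 4², 5², …: 9, 16, 25, 36, 49 → 64.
Third entry: always the previous value of the second entry; 9, 9, 16, 25, 36 → 49.
Letter — letters move forward 1 place in the alphabet: A, B, C, D, E → F.
Combining the parts gives [ti | 64 | 49 | F].

[ti | 64 | 49 | F]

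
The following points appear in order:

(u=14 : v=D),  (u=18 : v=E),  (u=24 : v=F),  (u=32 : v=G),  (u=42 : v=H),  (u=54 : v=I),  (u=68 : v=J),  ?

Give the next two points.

(u=84 : v=K), (u=102 : v=L)

For the u, differences are 4, 6, 8, … (increasing by 2 each time): 14, 18, 24, 32, 42, 54, 68 → 84 → 102.
For the v, letters move forward 1 place in the alphabet: D, E, F, G, H, I, J → K → L.
So the next two points are (u=84 : v=K) and (u=102 : v=L).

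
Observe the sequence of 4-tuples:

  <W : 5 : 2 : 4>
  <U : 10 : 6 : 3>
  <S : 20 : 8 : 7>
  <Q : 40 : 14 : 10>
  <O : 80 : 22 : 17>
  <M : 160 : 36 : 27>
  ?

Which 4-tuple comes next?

Letter: W, U, S, Q, O, M → K (letters move back 2 places in the alphabet).
Second entry: ×2 each step, so 5, 10, 20, 40, 80, 160 → 320.
Third entry — each term is the sum of the two before it: 2, 6, 8, 14, 22, 36 → 58.
For the fourth entry, each term is the sum of the two before it: 4, 3, 7, 10, 17, 27 → 44.
So the next 4-tuple is <K : 320 : 58 : 44>.

<K : 320 : 58 : 44>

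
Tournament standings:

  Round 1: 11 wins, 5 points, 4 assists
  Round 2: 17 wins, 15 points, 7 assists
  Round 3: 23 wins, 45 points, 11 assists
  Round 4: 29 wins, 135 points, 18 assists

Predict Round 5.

Wins: +6 each step; 11, 17, 23, 29 → 35.
Points — ×3 each step: 5, 15, 45, 135 → 405.
Assists goes 4, 7, 11, 18 → 29 (each term is the sum of the two before it).
Putting it together: 35 wins, 405 points, 29 assists.

35 wins, 405 points, 29 assists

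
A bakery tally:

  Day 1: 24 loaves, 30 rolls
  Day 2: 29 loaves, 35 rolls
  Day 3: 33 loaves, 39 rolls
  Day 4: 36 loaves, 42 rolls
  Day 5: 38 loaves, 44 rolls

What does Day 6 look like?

Loaves: 24, 29, 33, 36, 38 → 39 (differences are 5, 4, 3, … (decreasing by 1 each time)).
For the rolls, always 6 more than the loaves: 30, 35, 39, 42, 44 → 45.
So the next record is 39 loaves, 45 rolls.

39 loaves, 45 rolls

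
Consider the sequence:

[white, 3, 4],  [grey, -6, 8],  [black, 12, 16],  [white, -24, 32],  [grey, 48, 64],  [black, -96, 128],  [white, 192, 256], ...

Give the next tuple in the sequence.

Shade — repeats white → grey → black: white, grey, black, white, grey, black, white → grey.
For the second coordinate, ×(-2) each step: 3, -6, 12, -24, 48, -96, 192 → -384.
Third coordinate: ×2 each step; 4, 8, 16, 32, 64, 128, 256 → 512.
Putting it together: [grey, -384, 512].

[grey, -384, 512]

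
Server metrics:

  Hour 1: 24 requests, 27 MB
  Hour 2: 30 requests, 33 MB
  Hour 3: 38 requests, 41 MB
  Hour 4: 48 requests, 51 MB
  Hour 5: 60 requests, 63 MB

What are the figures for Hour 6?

Requests — differences are 6, 8, 10, … (increasing by 2 each time): 24, 30, 38, 48, 60 → 74.
For the MB, always 3 more than the requests: 27, 33, 41, 51, 63 → 77.
So the next row is 74 requests, 77 MB.

74 requests, 77 MB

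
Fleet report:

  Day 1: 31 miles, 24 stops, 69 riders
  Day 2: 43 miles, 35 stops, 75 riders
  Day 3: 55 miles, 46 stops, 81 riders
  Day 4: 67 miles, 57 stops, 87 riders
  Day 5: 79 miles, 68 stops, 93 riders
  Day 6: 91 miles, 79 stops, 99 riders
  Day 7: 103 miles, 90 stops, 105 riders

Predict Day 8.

For the miles, +12 each step: 31, 43, 55, 67, 79, 91, 103 → 115.
Stops: +11 each step; 24, 35, 46, 57, 68, 79, 90 → 101.
Riders goes 69, 75, 81, 87, 93, 99, 105 → 111 (+6 each step).
Putting it together: 115 miles, 101 stops, 111 riders.

115 miles, 101 stops, 111 riders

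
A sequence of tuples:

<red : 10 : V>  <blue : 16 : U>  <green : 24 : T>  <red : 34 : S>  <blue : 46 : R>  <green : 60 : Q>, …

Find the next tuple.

<red : 76 : P>

Colour — repeats red → blue → green: red, blue, green, red, blue, green → red.
Second entry: 10, 16, 24, 34, 46, 60 → 76 (differences are 6, 8, 10, … (increasing by 2 each time)).
Letter: letters move back 1 place in the alphabet, so V, U, T, S, R, Q → P.
So the next tuple is <red : 76 : P>.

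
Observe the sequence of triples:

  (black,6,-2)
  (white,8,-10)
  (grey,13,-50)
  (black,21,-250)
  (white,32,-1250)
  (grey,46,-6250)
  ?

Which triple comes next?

Shade — repeats black → white → grey: black, white, grey, black, white, grey → black.
Second entry: differences are 2, 5, 8, … (increasing by 3 each time), so 6, 8, 13, 21, 32, 46 → 63.
Third entry: ×5 each step; -2, -10, -50, -250, -1250, -6250 → -31250.
Combining the parts gives (black,63,-31250).

(black,63,-31250)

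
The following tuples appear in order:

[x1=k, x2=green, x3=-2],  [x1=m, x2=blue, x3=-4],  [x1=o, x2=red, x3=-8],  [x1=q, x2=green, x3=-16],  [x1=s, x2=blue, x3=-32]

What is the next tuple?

[x1=u, x2=red, x3=-64]

X1: k, m, o, q, s → u (letters move forward 2 places in the alphabet).
For the x2, repeats green → blue → red: green, blue, red, green, blue → red.
X3 — ×2 each step: -2, -4, -8, -16, -32 → -64.
So the next tuple is [x1=u, x2=red, x3=-64].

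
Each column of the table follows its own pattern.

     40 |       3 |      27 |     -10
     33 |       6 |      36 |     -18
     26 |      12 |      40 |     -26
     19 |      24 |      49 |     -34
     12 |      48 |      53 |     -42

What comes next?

For the first component, −7 each step: 40, 33, 26, 19, 12 → 5.
Second component goes 3, 6, 12, 24, 48 → 96 (×2 each step).
For the third component, alternating steps +9, +4, +9, +4, …: 27, 36, 40, 49, 53 → 62.
For the fourth component, −8 each step: -10, -18, -26, -34, -42 → -50.
Putting it together: 5  96  62  -50.

5  96  62  -50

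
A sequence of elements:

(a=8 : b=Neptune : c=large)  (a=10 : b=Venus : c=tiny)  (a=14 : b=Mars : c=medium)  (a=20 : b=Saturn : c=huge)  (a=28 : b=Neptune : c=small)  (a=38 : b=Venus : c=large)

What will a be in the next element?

50

A: differences are 2, 4, 6, … (increasing by 2 each time); 8, 10, 14, 20, 28, 38 → 50.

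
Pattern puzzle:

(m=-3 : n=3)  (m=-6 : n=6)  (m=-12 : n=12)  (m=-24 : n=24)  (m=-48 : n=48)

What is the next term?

(m=-96 : n=96)

M: ×2 each step, so -3, -6, -12, -24, -48 → -96.
For the n, always the negative of the m: 3, 6, 12, 24, 48 → 96.
Combining the parts gives (m=-96 : n=96).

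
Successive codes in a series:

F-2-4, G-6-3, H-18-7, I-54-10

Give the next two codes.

J-162-17, K-486-27

Letter: F, G, H, I → J → K (letters move forward 1 place in the alphabet).
Second component: 2, 6, 18, 54 → 162 → 486 (×3 each step).
For the third component, each term is the sum of the two before it: 4, 3, 7, 10 → 17 → 27.
Putting the parts together: J-162-17 and then K-486-27.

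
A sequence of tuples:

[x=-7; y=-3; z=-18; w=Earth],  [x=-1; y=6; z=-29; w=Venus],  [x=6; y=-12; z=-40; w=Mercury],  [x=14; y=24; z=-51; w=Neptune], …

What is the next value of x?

23

X: differences are 6, 7, 8, … (increasing by 1 each time); -7, -1, 6, 14 → 23.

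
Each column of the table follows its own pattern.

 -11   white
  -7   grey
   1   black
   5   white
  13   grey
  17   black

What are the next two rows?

For the first component, alternating steps +4, +8, +4, +8, …: -11, -7, 1, 5, 13, 17 → 25 → 29.
Shade: repeats white → grey → black; white, grey, black, white, grey, black → white → grey.
Putting the parts together: 25  white and then 29  grey.

25  white; 29  grey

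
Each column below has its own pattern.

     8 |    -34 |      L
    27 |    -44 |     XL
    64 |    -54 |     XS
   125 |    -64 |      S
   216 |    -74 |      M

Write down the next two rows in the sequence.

343  -84  L; 512  -94  XL

For the first component, perfect cubes: 2³, 3³, 4³, …: 8, 27, 64, 125, 216 → 343 → 512.
Second component — −10 each step: -34, -44, -54, -64, -74 → -84 → -94.
Size: L, XL, XS, S, M → L → XL (runs through clothing sizes XS→XL).
So the next two rows are 343  -84  L and 512  -94  XL.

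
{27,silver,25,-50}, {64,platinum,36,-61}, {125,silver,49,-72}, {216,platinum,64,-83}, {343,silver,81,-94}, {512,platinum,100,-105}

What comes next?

{729,silver,121,-116}

For the first value, perfect cubes: 3³, 4³, 5³, …: 27, 64, 125, 216, 343, 512 → 729.
Metal goes silver, platinum, silver, platinum, silver, platinum → silver (alternates silver ↔ platinum).
For the third value, perfect squares: 5², 6², 7², …: 25, 36, 49, 64, 81, 100 → 121.
Fourth value: −11 each step; -50, -61, -72, -83, -94, -105 → -116.
So the next tuple is {729,silver,121,-116}.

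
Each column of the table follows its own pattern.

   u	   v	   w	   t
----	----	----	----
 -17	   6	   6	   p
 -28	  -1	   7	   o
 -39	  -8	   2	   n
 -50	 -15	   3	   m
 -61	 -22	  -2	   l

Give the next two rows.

-72  -29  -1  k; -83  -36  -6  j

Column u: -17, -28, -39, -50, -61 → -72 → -83 (−11 each step).
Column v: −7 each step; 6, -1, -8, -15, -22 → -29 → -36.
Column w: 6, 7, 2, 3, -2 → -1 → -6 (alternating steps +1, −5, +1, −5, …).
Column t goes p, o, n, m, l → k → j (letters move back 1 place in the alphabet).
So the next two rows are -72  -29  -1  k and -83  -36  -6  j.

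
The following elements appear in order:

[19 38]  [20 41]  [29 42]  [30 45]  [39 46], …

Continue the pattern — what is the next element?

First entry: 19, 20, 29, 30, 39 → 40 (alternating steps +1, +9, +1, +9, …).
Second entry: alternating steps +3, +1, +3, +1, …, so 38, 41, 42, 45, 46 → 49.
So the next element is [40 49].

[40 49]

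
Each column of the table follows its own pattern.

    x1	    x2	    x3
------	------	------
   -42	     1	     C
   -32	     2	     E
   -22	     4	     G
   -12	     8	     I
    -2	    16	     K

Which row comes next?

Column x1: +10 each step; -42, -32, -22, -12, -2 → 8.
For the column x2, ×2 each step: 1, 2, 4, 8, 16 → 32.
Column x3 — letters move forward 2 places in the alphabet: C, E, G, I, K → M.
Putting it together: 8  32  M.

8  32  M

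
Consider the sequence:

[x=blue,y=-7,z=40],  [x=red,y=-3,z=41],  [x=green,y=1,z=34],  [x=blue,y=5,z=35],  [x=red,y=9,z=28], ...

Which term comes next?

[x=green,y=13,z=29]

X: repeats blue → red → green; blue, red, green, blue, red → green.
Y: +4 each step; -7, -3, 1, 5, 9 → 13.
Z: alternating steps +1, −7, +1, −7, …; 40, 41, 34, 35, 28 → 29.
Putting it together: [x=green,y=13,z=29].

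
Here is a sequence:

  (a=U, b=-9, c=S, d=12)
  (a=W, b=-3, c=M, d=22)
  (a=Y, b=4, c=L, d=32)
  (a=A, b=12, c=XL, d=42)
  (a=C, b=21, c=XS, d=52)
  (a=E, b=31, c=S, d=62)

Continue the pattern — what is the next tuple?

A: U, W, Y, A, C, E → G (letters move forward 2 places in the alphabet, wrapping Z→A).
B: differences are 6, 7, 8, … (increasing by 1 each time); -9, -3, 4, 12, 21, 31 → 42.
C — repeats S → M → L → XL → XS: S, M, L, XL, XS, S → M.
D goes 12, 22, 32, 42, 52, 62 → 72 (+10 each step).
Putting it together: (a=G, b=42, c=M, d=72).

(a=G, b=42, c=M, d=72)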